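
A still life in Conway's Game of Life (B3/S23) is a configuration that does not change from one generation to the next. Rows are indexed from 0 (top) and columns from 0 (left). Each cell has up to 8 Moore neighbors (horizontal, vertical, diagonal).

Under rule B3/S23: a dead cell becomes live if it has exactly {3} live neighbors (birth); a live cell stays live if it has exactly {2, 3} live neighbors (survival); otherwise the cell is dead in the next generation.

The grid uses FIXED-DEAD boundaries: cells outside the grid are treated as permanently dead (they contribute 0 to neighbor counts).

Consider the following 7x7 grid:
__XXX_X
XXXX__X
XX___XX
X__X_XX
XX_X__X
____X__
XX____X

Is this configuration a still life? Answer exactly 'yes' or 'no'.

Compute generation 1 and compare to generation 0 (given above):
Generation 1:
____XX_
X_____X
___X___
_______
XXXX__X
__X__X_
_______
Cell (0,2) differs: gen0=1 vs gen1=0 -> NOT a still life.

Answer: no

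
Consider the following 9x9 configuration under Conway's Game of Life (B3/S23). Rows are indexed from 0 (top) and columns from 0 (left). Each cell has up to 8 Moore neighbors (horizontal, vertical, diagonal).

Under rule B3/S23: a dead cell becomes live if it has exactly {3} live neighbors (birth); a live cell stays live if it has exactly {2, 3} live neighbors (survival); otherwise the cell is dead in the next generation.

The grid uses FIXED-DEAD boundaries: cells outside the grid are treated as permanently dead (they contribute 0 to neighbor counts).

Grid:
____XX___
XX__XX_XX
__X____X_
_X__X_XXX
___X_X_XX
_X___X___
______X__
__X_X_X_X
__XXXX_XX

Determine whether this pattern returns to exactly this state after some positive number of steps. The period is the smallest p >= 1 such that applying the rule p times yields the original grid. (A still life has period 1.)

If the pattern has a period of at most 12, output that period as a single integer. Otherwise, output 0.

Simulating and comparing each generation to the original:
Gen 0 (original, given above): 32 live cells
Gen 1: 35 live cells, differs from original
Gen 2: 20 live cells, differs from original
Gen 3: 17 live cells, differs from original
Gen 4: 16 live cells, differs from original
Gen 5: 18 live cells, differs from original
Gen 6: 14 live cells, differs from original
Gen 7: 18 live cells, differs from original
Gen 8: 14 live cells, differs from original
Gen 9: 11 live cells, differs from original
Gen 10: 10 live cells, differs from original
Gen 11: 10 live cells, differs from original
Gen 12: 9 live cells, differs from original
No period found within 12 steps.

Answer: 0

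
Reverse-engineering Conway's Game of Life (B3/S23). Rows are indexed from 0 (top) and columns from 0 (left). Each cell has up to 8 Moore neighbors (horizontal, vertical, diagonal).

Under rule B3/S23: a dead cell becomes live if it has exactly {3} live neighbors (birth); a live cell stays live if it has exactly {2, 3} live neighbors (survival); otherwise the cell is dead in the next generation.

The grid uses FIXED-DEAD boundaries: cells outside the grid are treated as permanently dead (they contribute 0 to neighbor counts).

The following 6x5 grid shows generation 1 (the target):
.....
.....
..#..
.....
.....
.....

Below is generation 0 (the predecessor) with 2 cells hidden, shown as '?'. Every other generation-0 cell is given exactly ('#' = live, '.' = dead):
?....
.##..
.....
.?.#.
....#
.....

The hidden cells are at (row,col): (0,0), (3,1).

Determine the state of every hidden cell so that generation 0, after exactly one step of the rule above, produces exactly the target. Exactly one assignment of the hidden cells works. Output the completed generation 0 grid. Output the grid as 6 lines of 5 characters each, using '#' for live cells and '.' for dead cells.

Hidden generation-0 cells (in order): (0,0), (3,1).
A hidden cell only influences target cells in its own 3x3 neighborhood. Try each of the 2^2 = 4 assignments, step the completed generation 0 forward once under B3/S23, and compare with the target:
  (0,0)=. (3,1)=. -> step reproduces the target at every cell -> ACCEPT
  (0,0)=. (3,1)=# -> step gives (2,1)='#' but target has '.' -> reject
  (0,0)=# (3,1)=. -> step gives (0,1)='#' but target has '.' -> reject
  (0,0)=# (3,1)=# -> step gives (0,1)='#' but target has '.' -> reject
Unique solution: (0,0)=dead, (3,1)=dead.
Check: live-neighbor counts of every cell in the completed generation 0:
12210
11110
12321
00112
00121
00011
Applying B3/S23 to generation 0 with these counts gives:
.....
.....
..#..
.....
.....
.....
which matches the target exactly.

Answer: .....
.##..
.....
...#.
....#
.....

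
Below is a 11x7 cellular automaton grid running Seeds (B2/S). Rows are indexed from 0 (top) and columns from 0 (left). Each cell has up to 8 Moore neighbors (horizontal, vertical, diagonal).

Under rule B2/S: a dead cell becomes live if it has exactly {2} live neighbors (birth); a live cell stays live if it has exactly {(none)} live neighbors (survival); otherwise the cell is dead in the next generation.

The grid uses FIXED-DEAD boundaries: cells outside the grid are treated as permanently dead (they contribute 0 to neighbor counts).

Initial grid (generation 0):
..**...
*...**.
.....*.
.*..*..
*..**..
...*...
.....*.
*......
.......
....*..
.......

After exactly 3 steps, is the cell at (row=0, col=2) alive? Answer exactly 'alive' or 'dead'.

Answer: dead

Derivation:
Simulating step by step:
Generation 0 (given above): 15 live cells
Generation 1: 16 live cells
.*...*.
.**...*
**.*..*
*.*....
.*...*.
..*..*.
....*..
.......
.......
.......
.......
Generation 2: 18 live cells
*.....*
...**..
.....*.
...****
*..**.*
.*.*..*
...*.*.
.......
.......
.......
.......
Generation 3: 10 live cells
...***.
......*
..*....
..*....
.*.....
*......
......*
....*..
.......
.......
.......

Cell (0,2) at generation 3: 0 -> dead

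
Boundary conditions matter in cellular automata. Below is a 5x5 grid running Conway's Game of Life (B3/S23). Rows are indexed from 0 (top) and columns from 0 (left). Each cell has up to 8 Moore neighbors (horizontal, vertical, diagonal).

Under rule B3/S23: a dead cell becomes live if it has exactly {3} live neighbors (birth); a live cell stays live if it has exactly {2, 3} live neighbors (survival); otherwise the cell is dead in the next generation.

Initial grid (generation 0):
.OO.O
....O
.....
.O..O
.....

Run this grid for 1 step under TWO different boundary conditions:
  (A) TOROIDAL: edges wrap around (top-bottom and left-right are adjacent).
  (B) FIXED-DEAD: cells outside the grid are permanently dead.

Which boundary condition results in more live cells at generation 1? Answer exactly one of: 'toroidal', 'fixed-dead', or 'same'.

Answer: toroidal

Derivation:
Under TOROIDAL boundary, generation 1:
O..O.
O..O.
O....
.....
.OOO.
Population = 8

Under FIXED-DEAD boundary, generation 1:
...O.
...O.
.....
.....
.....
Population = 2

Comparison: toroidal=8, fixed-dead=2 -> toroidal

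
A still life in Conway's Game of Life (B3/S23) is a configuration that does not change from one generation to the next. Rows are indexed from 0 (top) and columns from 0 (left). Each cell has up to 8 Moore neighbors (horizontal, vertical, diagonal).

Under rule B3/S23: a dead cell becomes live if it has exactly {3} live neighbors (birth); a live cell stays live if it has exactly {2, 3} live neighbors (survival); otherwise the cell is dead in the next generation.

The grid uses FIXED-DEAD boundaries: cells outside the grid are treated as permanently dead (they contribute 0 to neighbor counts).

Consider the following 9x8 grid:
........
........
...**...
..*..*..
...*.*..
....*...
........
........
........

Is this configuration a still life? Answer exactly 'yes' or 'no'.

Answer: yes

Derivation:
Compute generation 1 and compare to generation 0 (given above):
Generation 1:
........
........
...**...
..*..*..
...*.*..
....*...
........
........
........
The grids are IDENTICAL -> still life.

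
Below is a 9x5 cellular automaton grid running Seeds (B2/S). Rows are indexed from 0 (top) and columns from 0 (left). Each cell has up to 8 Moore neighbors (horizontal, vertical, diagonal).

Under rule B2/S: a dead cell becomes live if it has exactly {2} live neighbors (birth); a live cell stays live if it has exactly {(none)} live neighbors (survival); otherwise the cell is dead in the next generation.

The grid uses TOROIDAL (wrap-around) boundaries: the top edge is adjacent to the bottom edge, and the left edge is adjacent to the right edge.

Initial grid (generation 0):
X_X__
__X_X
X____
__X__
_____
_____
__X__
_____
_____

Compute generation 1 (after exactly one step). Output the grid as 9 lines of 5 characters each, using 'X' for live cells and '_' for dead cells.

Answer: ____X
_____
__X_X
_X___
_____
_____
_____
_____
_X___

Derivation:
Simulating step by step:
Generation 0 (given above): 7 live cells
Generation 1: 5 live cells
(generation 1 grid is the final answer)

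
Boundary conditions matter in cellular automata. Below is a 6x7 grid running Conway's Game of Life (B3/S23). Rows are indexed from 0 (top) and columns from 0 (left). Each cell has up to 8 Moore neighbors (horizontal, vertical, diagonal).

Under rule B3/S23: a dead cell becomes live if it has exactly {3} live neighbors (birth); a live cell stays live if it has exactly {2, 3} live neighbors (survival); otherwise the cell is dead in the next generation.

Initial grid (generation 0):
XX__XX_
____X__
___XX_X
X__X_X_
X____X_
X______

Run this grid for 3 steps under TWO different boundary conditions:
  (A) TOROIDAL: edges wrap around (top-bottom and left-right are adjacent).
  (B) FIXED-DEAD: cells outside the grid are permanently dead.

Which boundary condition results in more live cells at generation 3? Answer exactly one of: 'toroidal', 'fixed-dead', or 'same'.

Under TOROIDAL boundary, generation 3:
__XXX__
___XX__
X____XX
X__X_X_
X__X__X
XX_XX__
Population = 18

Under FIXED-DEAD boundary, generation 3:
_______
_______
____XX_
___X_X_
___XXX_
_______
Population = 7

Comparison: toroidal=18, fixed-dead=7 -> toroidal

Answer: toroidal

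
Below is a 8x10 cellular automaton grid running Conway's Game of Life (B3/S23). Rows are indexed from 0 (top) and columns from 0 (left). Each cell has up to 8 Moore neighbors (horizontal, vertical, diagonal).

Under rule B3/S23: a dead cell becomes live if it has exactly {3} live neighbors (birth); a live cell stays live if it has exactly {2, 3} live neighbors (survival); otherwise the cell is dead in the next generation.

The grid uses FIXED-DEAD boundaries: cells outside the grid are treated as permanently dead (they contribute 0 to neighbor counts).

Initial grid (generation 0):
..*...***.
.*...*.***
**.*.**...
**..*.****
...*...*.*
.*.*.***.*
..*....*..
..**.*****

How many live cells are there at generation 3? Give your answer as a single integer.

Simulating step by step:
Generation 0 (given above): 39 live cells
Generation 1: 26 live cells
......*..*
**..**...*
..........
**.**....*
**.*.....*
...**..*..
.*.......*
..**..***.
Generation 2: 22 live cells
.....*....
.....*....
..**.*....
**.**.....
**......*.
**.**...*.
....*.*...
..*....**.
Generation 3: 22 live cells
..........
.....**...
.***.*....
*..**.....
..........
******.*..
.**.**..*.
.......*..
Population at generation 3: 22

Answer: 22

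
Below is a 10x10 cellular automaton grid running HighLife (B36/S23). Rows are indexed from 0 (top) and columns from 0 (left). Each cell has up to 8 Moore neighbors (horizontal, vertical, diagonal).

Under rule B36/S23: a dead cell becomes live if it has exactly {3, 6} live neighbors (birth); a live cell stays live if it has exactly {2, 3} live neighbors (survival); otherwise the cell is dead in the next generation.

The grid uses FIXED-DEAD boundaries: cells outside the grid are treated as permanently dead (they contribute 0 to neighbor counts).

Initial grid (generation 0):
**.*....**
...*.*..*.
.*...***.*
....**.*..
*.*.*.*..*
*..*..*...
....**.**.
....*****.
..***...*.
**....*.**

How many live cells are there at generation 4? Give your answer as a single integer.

Answer: 36

Derivation:
Simulating step by step:
Generation 0 (given above): 42 live cells
Generation 1: 36 live cells
..*.*...**
**...*....
.......*..
.*.**.**..
.*..*.**..
.*.*..*.*.
...*..*.*.
.........*
.****..*..
.***...***
Generation 2: 36 live cells
.*........
.*......*.
***.**.*..
..***...*.
**..*...*.
...**.***.
..*.....**
....*..**.
.*..*..*.*
.*..*..**.
Generation 3: 32 live cells
..........
..........
*...**.**.
.*.....**.
.*.*....**
.*****....
....****.*
...*...*..
...****.**
.......**.
Generation 4: 36 live cells
..........
..........
......***.
***.*.*...
****...***
.*.....*.*
.......**.
...****..*
...****..*
....******
Population at generation 4: 36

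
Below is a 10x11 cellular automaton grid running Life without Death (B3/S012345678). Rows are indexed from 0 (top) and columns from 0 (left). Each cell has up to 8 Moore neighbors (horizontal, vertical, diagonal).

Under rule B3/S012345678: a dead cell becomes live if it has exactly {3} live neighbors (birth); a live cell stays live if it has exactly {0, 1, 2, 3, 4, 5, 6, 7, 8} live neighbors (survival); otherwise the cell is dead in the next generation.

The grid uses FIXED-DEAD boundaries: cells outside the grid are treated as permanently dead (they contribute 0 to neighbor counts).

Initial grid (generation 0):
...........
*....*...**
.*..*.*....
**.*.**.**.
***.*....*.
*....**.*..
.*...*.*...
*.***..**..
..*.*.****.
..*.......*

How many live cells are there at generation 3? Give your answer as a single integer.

Answer: 76

Derivation:
Simulating step by step:
Generation 0 (given above): 40 live cells
Generation 1: 58 live cells
...........
*....*...**
.**.*.***.*
**.*.*****.
*****....*.
*.*.*****..
****.*.*...
*.***..***.
..*.******.
..**...****
Generation 2: 67 live cells
...........
**...******
.****.***.*
**.*.******
*****....*.
*.*.*****..
****.*.*.*.
*.***..***.
..*.******.
..****.****
Generation 3: 76 live cells
......****.
**.********
.****.***.*
**.*.******
*****....**
*.*.******.
****.*.*.*.
*.***..****
..*.******.
..****.****
Population at generation 3: 76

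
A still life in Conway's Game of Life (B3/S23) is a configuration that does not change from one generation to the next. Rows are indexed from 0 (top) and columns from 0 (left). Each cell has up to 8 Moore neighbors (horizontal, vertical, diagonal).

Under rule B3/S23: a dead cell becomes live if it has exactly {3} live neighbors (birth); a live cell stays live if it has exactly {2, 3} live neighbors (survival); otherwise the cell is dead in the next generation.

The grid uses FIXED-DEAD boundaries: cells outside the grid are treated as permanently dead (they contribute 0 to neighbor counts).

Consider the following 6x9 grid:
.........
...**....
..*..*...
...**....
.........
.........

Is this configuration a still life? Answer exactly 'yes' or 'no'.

Compute generation 1 and compare to generation 0 (given above):
Generation 1:
.........
...**....
..*..*...
...**....
.........
.........
The grids are IDENTICAL -> still life.

Answer: yes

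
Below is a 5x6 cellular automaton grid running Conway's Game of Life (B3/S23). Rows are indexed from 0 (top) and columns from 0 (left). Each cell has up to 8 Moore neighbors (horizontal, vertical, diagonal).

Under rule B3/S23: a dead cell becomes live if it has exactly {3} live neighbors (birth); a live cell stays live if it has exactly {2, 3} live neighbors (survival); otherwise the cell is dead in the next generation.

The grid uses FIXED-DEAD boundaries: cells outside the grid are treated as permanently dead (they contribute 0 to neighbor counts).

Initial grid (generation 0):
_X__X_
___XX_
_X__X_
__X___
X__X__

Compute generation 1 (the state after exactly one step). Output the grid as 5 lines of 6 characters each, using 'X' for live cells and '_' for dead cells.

Simulating step by step:
Generation 0 (given above): 9 live cells
Generation 1: 11 live cells
(generation 1 grid is the final answer)

Answer: ___XX_
__XXXX
__X_X_
_XXX__
______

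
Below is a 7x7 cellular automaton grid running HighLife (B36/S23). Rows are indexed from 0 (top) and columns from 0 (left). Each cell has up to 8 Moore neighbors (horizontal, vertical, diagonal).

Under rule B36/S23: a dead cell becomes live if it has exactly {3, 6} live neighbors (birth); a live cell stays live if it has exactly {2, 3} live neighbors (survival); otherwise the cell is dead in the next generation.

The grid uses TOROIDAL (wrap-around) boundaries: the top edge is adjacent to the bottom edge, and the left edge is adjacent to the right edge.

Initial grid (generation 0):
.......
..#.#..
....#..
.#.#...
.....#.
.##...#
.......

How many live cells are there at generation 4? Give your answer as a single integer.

Answer: 3

Derivation:
Simulating step by step:
Generation 0 (given above): 9 live cells
Generation 1: 6 live cells
.......
...#...
..#.#..
....#..
##.....
.......
.......
Generation 2: 4 live cells
.......
...#...
....#..
.#.#...
.......
.......
.......
Generation 3: 3 live cells
.......
.......
..###..
.......
.......
.......
.......
Generation 4: 3 live cells
.......
...#...
...#...
...#...
.......
.......
.......
Population at generation 4: 3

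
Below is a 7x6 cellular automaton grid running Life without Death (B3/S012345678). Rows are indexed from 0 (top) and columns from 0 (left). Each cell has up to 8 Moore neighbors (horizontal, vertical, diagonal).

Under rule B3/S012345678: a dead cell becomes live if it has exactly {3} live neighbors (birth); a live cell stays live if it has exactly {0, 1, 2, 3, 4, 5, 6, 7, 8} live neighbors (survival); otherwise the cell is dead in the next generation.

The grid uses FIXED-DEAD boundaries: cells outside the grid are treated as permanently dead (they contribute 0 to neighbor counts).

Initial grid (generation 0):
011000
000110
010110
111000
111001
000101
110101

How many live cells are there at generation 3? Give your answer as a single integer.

Answer: 29

Derivation:
Simulating step by step:
Generation 0 (given above): 20 live cells
Generation 1: 27 live cells
011100
010110
110110
111010
111111
000101
111101
Generation 2: 29 live cells
011110
010110
110111
111010
111111
000101
111101
Generation 3: 29 live cells
011110
010110
110111
111010
111111
000101
111101
Population at generation 3: 29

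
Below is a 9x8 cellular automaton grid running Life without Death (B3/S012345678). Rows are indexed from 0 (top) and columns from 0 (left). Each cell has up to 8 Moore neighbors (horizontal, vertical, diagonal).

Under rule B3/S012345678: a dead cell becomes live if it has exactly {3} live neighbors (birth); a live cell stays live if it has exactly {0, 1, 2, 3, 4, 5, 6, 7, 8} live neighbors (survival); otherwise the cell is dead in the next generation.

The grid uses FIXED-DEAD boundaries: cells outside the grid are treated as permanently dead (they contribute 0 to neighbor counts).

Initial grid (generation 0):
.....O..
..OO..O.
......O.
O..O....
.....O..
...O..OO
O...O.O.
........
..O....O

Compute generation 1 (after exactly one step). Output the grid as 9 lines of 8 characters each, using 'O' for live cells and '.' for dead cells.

Answer: .....O..
..OO.OO.
..OO..O.
O..O....
....OOO.
...OO.OO
O...OOOO
........
..O....O

Derivation:
Simulating step by step:
Generation 0 (given above): 16 live cells
Generation 1: 24 live cells
(generation 1 grid is the final answer)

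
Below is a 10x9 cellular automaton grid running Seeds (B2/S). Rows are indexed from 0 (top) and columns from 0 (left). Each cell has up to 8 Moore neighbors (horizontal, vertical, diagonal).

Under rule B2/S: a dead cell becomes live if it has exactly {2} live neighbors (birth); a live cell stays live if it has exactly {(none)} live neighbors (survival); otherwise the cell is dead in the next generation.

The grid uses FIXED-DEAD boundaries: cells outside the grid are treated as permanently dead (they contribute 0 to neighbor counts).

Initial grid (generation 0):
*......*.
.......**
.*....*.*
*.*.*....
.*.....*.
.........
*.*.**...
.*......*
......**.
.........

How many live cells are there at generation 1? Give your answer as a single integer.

Simulating step by step:
Generation 0 (given above): 20 live cells
Generation 1: 28 live cells
......*..
**.......
*.**.*...
...*.**.*
*.**.....
*.*****..
...*.....
*.***....
........*
......**.
Population at generation 1: 28

Answer: 28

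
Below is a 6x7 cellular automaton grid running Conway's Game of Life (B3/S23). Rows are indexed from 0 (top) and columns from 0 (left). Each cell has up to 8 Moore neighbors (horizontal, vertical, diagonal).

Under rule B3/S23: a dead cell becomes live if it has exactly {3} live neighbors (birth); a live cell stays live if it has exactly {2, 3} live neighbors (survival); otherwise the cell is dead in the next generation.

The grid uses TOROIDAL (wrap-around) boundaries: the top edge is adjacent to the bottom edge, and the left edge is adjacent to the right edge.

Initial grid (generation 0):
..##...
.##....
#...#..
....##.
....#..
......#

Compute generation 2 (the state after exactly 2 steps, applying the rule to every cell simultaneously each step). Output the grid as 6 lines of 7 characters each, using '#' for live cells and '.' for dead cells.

Simulating step by step:
Generation 0 (given above): 10 live cells
Generation 1: 14 live cells
.###...
.##....
.#.###.
...###.
....#..
...#...
Generation 2: 9 live cells
(generation 2 grid is the final answer)

Answer: .#.#...
#......
.#...#.
..#....
.....#.
...##..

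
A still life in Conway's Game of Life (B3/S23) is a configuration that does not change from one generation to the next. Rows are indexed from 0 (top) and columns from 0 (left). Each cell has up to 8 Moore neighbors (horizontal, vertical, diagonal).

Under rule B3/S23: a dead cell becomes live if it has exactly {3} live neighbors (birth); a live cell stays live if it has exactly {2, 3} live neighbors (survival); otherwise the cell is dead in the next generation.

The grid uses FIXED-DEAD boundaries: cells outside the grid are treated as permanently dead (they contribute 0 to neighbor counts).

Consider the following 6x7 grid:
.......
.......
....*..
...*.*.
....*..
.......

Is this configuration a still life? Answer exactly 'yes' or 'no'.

Answer: yes

Derivation:
Compute generation 1 and compare to generation 0 (given above):
Generation 1:
.......
.......
....*..
...*.*.
....*..
.......
The grids are IDENTICAL -> still life.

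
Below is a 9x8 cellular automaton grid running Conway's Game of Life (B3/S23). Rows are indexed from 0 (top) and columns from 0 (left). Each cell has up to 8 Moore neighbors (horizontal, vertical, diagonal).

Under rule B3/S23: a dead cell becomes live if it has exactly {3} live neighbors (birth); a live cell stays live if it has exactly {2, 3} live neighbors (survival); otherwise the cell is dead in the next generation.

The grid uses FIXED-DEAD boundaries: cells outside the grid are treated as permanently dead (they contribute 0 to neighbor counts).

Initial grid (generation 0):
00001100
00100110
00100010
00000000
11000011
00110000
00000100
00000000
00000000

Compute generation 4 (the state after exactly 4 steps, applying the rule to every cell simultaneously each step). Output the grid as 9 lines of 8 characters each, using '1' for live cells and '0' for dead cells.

Answer: 00011000
00000110
00110100
01110101
11000000
00000000
00000000
00000000
00000000

Derivation:
Simulating step by step:
Generation 0 (given above): 14 live cells
Generation 1: 16 live cells
00001110
00011010
00000110
01000011
01100000
01100010
00000000
00000000
00000000
Generation 2: 16 live cells
00011010
00010001
00001000
01100111
10000011
01100000
00000000
00000000
00000000
Generation 3: 16 live cells
00011000
00010100
00111101
01000101
10000101
01000000
00000000
00000000
00000000
Generation 4: 14 live cells
(generation 4 grid is the final answer)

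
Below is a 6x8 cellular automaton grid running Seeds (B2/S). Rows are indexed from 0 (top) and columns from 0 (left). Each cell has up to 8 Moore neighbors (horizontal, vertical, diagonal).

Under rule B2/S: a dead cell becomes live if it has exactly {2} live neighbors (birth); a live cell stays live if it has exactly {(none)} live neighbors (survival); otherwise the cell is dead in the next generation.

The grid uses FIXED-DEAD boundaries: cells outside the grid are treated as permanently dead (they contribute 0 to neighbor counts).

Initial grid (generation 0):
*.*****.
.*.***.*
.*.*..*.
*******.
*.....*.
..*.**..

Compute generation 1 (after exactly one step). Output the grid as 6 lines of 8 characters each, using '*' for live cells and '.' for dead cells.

Simulating step by step:
Generation 0 (given above): 26 live cells
Generation 1: 5 live cells
(generation 1 grid is the final answer)

Answer: .......*
........
........
........
.......*
.*.*..*.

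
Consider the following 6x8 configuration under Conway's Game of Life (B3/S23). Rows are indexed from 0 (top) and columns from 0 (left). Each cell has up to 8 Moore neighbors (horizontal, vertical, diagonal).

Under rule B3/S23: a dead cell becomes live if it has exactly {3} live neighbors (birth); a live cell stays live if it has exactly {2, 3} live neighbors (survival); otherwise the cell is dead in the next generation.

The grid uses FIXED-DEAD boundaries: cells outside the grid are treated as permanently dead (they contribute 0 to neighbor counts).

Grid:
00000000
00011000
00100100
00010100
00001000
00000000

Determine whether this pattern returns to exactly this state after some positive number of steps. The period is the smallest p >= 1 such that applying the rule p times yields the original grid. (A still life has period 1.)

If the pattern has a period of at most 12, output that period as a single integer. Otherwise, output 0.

Simulating and comparing each generation to the original:
Gen 0 (original, given above): 7 live cells
Gen 1: 7 live cells, MATCHES original -> period = 1

Answer: 1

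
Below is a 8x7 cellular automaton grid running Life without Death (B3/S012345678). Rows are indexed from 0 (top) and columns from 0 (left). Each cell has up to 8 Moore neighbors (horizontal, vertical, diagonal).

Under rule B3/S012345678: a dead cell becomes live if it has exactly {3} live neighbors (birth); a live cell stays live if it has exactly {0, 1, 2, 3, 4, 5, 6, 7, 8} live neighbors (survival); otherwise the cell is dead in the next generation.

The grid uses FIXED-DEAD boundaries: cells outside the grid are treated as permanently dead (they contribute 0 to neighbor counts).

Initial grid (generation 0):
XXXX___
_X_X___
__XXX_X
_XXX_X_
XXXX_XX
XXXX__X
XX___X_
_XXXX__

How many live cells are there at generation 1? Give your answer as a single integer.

Simulating step by step:
Generation 0 (given above): 32 live cells
Generation 1: 36 live cells
XXXX___
XX_X___
__XXXXX
XXXX_X_
XXXX_XX
XXXX__X
XX___X_
XXXXX__
Population at generation 1: 36

Answer: 36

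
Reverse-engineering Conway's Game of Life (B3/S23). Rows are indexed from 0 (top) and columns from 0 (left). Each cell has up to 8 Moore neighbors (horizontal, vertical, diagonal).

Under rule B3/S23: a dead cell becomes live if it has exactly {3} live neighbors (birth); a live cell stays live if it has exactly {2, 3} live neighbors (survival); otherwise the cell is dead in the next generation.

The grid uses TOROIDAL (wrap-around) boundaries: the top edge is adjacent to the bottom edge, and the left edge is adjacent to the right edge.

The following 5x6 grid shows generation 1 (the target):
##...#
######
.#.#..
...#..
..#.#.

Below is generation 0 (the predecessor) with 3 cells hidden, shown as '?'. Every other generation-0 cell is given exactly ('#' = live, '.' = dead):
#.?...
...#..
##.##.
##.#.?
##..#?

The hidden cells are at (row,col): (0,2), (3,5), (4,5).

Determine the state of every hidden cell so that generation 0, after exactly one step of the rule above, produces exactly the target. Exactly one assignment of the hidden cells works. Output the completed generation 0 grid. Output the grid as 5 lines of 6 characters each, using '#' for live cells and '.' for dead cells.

Hidden generation-0 cells (in order): (0,2), (3,5), (4,5).
A hidden cell only influences target cells in its own 3x3 neighborhood. Try each of the 2^3 = 8 assignments, step the completed generation 0 forward once under B3/S23, and compare with the target:
  (0,2)=. (3,5)=. (4,5)=. -> step gives (2,0)='#' but target has '.' -> reject
  (0,2)=. (3,5)=. (4,5)=# -> step gives (0,4)='#' but target has '.' -> reject
  (0,2)=. (3,5)=# (4,5)=. -> step reproduces the target at every cell -> ACCEPT
  (0,2)=. (3,5)=# (4,5)=# -> step gives (0,4)='#' but target has '.' -> reject
  (0,2)=# (3,5)=. (4,5)=. -> step gives (0,1)='.' but target has '#' -> reject
  (0,2)=# (3,5)=. (4,5)=# -> step gives (0,1)='.' but target has '#' -> reject
  (0,2)=# (3,5)=# (4,5)=. -> step gives (0,1)='.' but target has '#' -> reject
  (0,2)=# (3,5)=# (4,5)=# -> step gives (0,1)='.' but target has '#' -> reject
Unique solution: (0,2)=dead, (3,5)=live, (4,5)=dead.
Check: live-neighbor counts of every cell in the completed generation 0:
232223
333233
435344
655355
543225
Applying B3/S23 to generation 0 with these counts gives:
##...#
######
.#.#..
...#..
..#.#.
which matches the target exactly.

Answer: #.....
...#..
##.##.
##.#.#
##..#.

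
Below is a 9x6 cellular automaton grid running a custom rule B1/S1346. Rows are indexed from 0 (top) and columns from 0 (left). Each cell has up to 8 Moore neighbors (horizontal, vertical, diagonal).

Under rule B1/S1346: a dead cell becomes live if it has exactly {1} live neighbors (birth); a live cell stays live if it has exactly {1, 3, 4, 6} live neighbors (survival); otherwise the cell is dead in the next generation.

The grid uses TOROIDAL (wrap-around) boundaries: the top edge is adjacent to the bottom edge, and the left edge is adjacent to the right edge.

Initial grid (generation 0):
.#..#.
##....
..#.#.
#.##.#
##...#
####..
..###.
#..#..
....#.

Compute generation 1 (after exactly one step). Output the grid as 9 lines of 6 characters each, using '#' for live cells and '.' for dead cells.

Simulating step by step:
Generation 0 (given above): 23 live cells
Generation 1: 14 live cells
(generation 1 grid is the final answer)

Answer: ....#.
.#....
..#...
#.##.#
##...#
#..#..
....#.
...#..
......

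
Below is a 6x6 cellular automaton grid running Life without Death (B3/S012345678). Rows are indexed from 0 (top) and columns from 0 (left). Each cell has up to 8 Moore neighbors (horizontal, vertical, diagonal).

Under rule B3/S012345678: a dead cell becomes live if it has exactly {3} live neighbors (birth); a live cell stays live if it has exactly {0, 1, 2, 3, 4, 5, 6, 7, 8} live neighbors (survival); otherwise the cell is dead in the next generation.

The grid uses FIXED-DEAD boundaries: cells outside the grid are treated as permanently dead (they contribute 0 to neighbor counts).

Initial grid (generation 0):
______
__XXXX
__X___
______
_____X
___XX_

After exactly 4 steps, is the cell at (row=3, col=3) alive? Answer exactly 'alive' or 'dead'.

Simulating step by step:
Generation 0 (given above): 8 live cells
Generation 1: 12 live cells
___XX_
__XXXX
__X_X_
______
____XX
___XX_
Generation 2: 20 live cells
__XXXX
__XXXX
__X_XX
___XXX
___XXX
___XXX
Generation 3: 23 live cells
__XXXX
_XXXXX
__X_XX
__XXXX
__XXXX
___XXX
Generation 4: 26 live cells
_XXXXX
_XXXXX
__X_XX
_XXXXX
__XXXX
__XXXX

Cell (3,3) at generation 4: 1 -> alive

Answer: alive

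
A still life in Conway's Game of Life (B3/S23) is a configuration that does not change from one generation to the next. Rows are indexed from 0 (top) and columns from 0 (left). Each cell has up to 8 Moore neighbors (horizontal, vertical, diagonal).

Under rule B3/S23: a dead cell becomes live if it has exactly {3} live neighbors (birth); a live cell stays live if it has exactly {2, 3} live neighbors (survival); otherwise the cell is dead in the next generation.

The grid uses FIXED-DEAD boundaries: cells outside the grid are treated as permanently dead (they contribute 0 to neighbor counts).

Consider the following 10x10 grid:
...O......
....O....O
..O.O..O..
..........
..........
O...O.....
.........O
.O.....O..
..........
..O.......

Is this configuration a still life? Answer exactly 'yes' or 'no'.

Answer: no

Derivation:
Compute generation 1 and compare to generation 0 (given above):
Generation 1:
..........
....O.....
...O......
..........
..........
..........
..........
..........
..........
..........
Cell (0,3) differs: gen0=1 vs gen1=0 -> NOT a still life.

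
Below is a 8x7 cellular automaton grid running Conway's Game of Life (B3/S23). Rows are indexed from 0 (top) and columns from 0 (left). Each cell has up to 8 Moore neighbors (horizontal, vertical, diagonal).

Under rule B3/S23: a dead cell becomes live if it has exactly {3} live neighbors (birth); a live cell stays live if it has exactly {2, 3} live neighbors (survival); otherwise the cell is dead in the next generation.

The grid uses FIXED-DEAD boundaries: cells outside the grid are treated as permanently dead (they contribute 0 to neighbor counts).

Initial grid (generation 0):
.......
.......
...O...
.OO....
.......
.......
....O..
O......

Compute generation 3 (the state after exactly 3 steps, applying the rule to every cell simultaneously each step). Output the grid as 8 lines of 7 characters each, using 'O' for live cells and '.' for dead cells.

Answer: .......
.......
.......
.......
.......
.......
.......
.......

Derivation:
Simulating step by step:
Generation 0 (given above): 5 live cells
Generation 1: 2 live cells
.......
.......
..O....
..O....
.......
.......
.......
.......
Generation 2: 0 live cells
.......
.......
.......
.......
.......
.......
.......
.......
Generation 3: 0 live cells
(generation 3 grid is the final answer)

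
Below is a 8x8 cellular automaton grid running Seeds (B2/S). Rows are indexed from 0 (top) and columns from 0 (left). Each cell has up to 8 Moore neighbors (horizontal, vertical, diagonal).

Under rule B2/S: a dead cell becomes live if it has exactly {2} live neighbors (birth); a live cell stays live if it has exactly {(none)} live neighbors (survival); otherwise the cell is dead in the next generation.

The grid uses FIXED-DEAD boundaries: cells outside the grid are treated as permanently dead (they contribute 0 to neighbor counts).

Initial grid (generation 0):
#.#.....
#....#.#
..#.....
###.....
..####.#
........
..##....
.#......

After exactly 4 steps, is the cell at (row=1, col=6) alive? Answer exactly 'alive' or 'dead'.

Simulating step by step:
Generation 0 (given above): 17 live cells
Generation 1: 15 live cells
......#.
..##..#.
...#..#.
.....##.
#.....#.
.#...##.
.#......
...#....
Generation 2: 15 live cells
..##.#.#
....#...
........
....#...
.#..#...
..#....#
#...###.
..#.....
Generation 3: 18 live cells
......#.
..#..##.
...###..
...#.#..
..#..#..
#.......
..#....#
.#.##.#.
Generation 4: 14 live cells
.......#
.......#
........
........
.#.#..#.
..##..#.
#...###.
.....#.#

Cell (1,6) at generation 4: 0 -> dead

Answer: dead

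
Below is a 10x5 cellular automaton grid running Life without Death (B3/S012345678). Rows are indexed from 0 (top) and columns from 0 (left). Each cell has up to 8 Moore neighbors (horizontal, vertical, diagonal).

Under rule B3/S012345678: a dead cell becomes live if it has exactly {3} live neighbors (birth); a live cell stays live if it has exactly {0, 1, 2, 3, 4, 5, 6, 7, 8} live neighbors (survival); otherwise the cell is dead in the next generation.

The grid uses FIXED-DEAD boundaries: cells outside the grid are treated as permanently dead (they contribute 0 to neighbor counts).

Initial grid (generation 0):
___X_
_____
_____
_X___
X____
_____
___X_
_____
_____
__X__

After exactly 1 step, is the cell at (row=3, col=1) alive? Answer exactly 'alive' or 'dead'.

Simulating step by step:
Generation 0 (given above): 5 live cells
Generation 1: 5 live cells
___X_
_____
_____
_X___
X____
_____
___X_
_____
_____
__X__

Cell (3,1) at generation 1: 1 -> alive

Answer: alive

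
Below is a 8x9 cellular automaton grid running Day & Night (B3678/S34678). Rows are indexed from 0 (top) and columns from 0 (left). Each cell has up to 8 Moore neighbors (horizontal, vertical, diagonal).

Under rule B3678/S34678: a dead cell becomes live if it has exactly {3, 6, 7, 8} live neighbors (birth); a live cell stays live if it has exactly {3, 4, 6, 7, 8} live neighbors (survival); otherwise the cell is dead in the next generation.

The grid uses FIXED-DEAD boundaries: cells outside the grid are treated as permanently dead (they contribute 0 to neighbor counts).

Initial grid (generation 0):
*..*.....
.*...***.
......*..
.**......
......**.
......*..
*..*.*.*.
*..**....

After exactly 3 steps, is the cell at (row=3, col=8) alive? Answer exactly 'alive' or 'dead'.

Simulating step by step:
Generation 0 (given above): 19 live cells
Generation 1: 13 live cells
......*..
......*..
.**..***.
......**.
.........
.....**..
......*..
....*....
Generation 2: 8 live cells
.........
......*..
.....*.*.
.....***.
.....*.*.
.........
.........
.........
Generation 3: 8 live cells
.........
.........
.....***.
....*****
.........
.........
.........
.........

Cell (3,8) at generation 3: 1 -> alive

Answer: alive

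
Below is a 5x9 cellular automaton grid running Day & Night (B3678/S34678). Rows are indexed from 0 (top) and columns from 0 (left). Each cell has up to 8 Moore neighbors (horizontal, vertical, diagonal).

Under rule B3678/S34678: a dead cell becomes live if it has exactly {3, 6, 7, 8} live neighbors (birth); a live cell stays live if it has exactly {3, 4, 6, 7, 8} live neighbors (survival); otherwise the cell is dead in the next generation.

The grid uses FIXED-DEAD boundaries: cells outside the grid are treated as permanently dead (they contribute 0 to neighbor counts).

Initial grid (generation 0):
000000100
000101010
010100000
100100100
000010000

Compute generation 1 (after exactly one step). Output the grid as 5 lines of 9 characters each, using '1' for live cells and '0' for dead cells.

Answer: 000000000
001010100
000000100
001010000
000000000

Derivation:
Simulating step by step:
Generation 0 (given above): 10 live cells
Generation 1: 6 live cells
(generation 1 grid is the final answer)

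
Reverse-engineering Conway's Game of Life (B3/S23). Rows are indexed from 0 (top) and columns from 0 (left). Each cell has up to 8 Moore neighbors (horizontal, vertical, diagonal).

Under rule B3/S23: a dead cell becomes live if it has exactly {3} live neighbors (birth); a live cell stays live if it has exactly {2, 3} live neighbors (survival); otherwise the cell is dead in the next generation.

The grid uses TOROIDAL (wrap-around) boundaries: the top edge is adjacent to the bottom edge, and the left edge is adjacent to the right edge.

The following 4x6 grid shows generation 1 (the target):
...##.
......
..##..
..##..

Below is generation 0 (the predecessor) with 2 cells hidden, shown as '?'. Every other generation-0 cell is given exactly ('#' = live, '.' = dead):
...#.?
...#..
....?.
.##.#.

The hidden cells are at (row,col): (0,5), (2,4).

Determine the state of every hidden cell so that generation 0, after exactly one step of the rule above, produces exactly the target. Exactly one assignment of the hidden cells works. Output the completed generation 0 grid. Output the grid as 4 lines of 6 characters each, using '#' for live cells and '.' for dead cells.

Answer: ...#..
...#..
......
.##.#.

Derivation:
Hidden generation-0 cells (in order): (0,5), (2,4).
A hidden cell only influences target cells in its own 3x3 neighborhood. Try each of the 2^2 = 4 assignments, step the completed generation 0 forward once under B3/S23, and compare with the target:
  (0,5)=. (2,4)=. -> step reproduces the target at every cell -> ACCEPT
  (0,5)=. (2,4)=# -> step gives (1,3)='#' but target has '.' -> reject
  (0,5)=# (2,4)=. -> step gives (0,4)='.' but target has '#' -> reject
  (0,5)=# (2,4)=# -> step gives (0,4)='.' but target has '#' -> reject
Unique solution: (0,5)=dead, (2,4)=dead.
Check: live-neighbor counts of every cell in the completed generation 0:
124331
002120
123321
112311
Applying B3/S23 to generation 0 with these counts gives:
...##.
......
..##..
..##..
which matches the target exactly.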